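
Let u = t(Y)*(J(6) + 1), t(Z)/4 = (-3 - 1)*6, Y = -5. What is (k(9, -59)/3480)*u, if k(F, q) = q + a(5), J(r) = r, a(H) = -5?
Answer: 1792/145 ≈ 12.359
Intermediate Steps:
k(F, q) = -5 + q (k(F, q) = q - 5 = -5 + q)
t(Z) = -96 (t(Z) = 4*((-3 - 1)*6) = 4*(-4*6) = 4*(-24) = -96)
u = -672 (u = -96*(6 + 1) = -96*7 = -672)
(k(9, -59)/3480)*u = ((-5 - 59)/3480)*(-672) = -64*1/3480*(-672) = -8/435*(-672) = 1792/145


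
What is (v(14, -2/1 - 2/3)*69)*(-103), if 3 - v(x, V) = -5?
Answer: -56856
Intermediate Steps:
v(x, V) = 8 (v(x, V) = 3 - 1*(-5) = 3 + 5 = 8)
(v(14, -2/1 - 2/3)*69)*(-103) = (8*69)*(-103) = 552*(-103) = -56856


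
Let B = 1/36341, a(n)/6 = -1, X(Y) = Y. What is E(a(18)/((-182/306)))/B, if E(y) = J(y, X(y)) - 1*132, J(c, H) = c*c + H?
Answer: -6062769030/8281 ≈ -7.3213e+5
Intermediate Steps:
a(n) = -6 (a(n) = 6*(-1) = -6)
J(c, H) = H + c² (J(c, H) = c² + H = H + c²)
B = 1/36341 ≈ 2.7517e-5
E(y) = -132 + y + y² (E(y) = (y + y²) - 1*132 = (y + y²) - 132 = -132 + y + y²)
E(a(18)/((-182/306)))/B = (-132 - 6/((-182/306)) + (-6/((-182/306)))²)/(1/36341) = (-132 - 6/((-182*1/306)) + (-6/((-182*1/306)))²)*36341 = (-132 - 6/(-91/153) + (-6/(-91/153))²)*36341 = (-132 - 6*(-153/91) + (-6*(-153/91))²)*36341 = (-132 + 918/91 + (918/91)²)*36341 = (-132 + 918/91 + 842724/8281)*36341 = -166830/8281*36341 = -6062769030/8281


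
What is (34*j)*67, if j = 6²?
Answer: 82008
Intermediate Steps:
j = 36
(34*j)*67 = (34*36)*67 = 1224*67 = 82008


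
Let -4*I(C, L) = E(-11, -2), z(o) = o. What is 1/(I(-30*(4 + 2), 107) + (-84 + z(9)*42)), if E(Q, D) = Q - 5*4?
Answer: 4/1207 ≈ 0.0033140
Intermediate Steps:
E(Q, D) = -20 + Q (E(Q, D) = Q - 20 = -20 + Q)
I(C, L) = 31/4 (I(C, L) = -(-20 - 11)/4 = -¼*(-31) = 31/4)
1/(I(-30*(4 + 2), 107) + (-84 + z(9)*42)) = 1/(31/4 + (-84 + 9*42)) = 1/(31/4 + (-84 + 378)) = 1/(31/4 + 294) = 1/(1207/4) = 4/1207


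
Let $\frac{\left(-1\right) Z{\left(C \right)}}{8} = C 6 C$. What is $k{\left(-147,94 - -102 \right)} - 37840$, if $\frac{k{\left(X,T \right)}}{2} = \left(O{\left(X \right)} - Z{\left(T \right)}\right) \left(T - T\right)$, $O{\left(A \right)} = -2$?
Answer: $-37840$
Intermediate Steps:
$Z{\left(C \right)} = - 48 C^{2}$ ($Z{\left(C \right)} = - 8 C 6 C = - 8 \cdot 6 C C = - 8 \cdot 6 C^{2} = - 48 C^{2}$)
$k{\left(X,T \right)} = 0$ ($k{\left(X,T \right)} = 2 \left(-2 - - 48 T^{2}\right) \left(T - T\right) = 2 \left(-2 + 48 T^{2}\right) 0 = 2 \cdot 0 = 0$)
$k{\left(-147,94 - -102 \right)} - 37840 = 0 - 37840 = -37840$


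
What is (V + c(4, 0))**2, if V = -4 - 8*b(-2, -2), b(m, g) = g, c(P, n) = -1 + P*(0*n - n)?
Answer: 121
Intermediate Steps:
c(P, n) = -1 - P*n (c(P, n) = -1 + P*(0 - n) = -1 + P*(-n) = -1 - P*n)
V = 12 (V = -4 - 8*(-2) = -4 + 16 = 12)
(V + c(4, 0))**2 = (12 + (-1 - 1*4*0))**2 = (12 + (-1 + 0))**2 = (12 - 1)**2 = 11**2 = 121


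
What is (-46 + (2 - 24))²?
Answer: 4624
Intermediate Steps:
(-46 + (2 - 24))² = (-46 - 22)² = (-68)² = 4624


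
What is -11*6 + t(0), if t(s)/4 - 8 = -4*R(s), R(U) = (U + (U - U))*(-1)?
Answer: -34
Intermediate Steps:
R(U) = -U (R(U) = (U + 0)*(-1) = U*(-1) = -U)
t(s) = 32 + 16*s (t(s) = 32 + 4*(-(-4)*s) = 32 + 4*(4*s) = 32 + 16*s)
-11*6 + t(0) = -11*6 + (32 + 16*0) = -66 + (32 + 0) = -66 + 32 = -34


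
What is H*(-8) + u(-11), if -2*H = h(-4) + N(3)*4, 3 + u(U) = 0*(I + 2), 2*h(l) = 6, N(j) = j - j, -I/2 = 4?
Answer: 9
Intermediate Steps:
I = -8 (I = -2*4 = -8)
N(j) = 0
h(l) = 3 (h(l) = (½)*6 = 3)
u(U) = -3 (u(U) = -3 + 0*(-8 + 2) = -3 + 0*(-6) = -3 + 0 = -3)
H = -3/2 (H = -(3 + 0*4)/2 = -(3 + 0)/2 = -½*3 = -3/2 ≈ -1.5000)
H*(-8) + u(-11) = -3/2*(-8) - 3 = 12 - 3 = 9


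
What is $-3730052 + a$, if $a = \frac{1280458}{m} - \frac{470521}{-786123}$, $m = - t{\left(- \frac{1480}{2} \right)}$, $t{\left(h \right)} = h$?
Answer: $- \frac{1084440004471583}{290865510} \approx -3.7283 \cdot 10^{6}$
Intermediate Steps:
$m = 740$ ($m = - \frac{-1480}{2} = \left(-1\right) \left(-740\right) = 740$)
$a = \frac{503472834937}{290865510}$ ($a = \frac{1280458}{740} - \frac{470521}{-786123} = 1280458 \cdot \frac{1}{740} - - \frac{470521}{786123} = \frac{640229}{370} + \frac{470521}{786123} = \frac{503472834937}{290865510} \approx 1730.9$)
$-3730052 + a = -3730052 + \frac{503472834937}{290865510} = - \frac{1084440004471583}{290865510}$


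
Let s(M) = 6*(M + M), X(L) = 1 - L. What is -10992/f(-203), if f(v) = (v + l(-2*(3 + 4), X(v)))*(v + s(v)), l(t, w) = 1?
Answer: -5496/266539 ≈ -0.020620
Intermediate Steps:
s(M) = 12*M (s(M) = 6*(2*M) = 12*M)
f(v) = 13*v*(1 + v) (f(v) = (v + 1)*(v + 12*v) = (1 + v)*(13*v) = 13*v*(1 + v))
-10992/f(-203) = -10992*(-1/(2639*(1 - 203))) = -10992/(13*(-203)*(-202)) = -10992/533078 = -10992*1/533078 = -5496/266539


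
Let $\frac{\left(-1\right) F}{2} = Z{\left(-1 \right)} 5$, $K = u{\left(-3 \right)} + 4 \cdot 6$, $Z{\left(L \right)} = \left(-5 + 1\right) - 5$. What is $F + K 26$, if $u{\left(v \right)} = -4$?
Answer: $610$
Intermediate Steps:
$Z{\left(L \right)} = -9$ ($Z{\left(L \right)} = -4 - 5 = -9$)
$K = 20$ ($K = -4 + 4 \cdot 6 = -4 + 24 = 20$)
$F = 90$ ($F = - 2 \left(\left(-9\right) 5\right) = \left(-2\right) \left(-45\right) = 90$)
$F + K 26 = 90 + 20 \cdot 26 = 90 + 520 = 610$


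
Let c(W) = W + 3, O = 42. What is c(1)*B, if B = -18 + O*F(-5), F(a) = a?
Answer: -912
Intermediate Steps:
c(W) = 3 + W
B = -228 (B = -18 + 42*(-5) = -18 - 210 = -228)
c(1)*B = (3 + 1)*(-228) = 4*(-228) = -912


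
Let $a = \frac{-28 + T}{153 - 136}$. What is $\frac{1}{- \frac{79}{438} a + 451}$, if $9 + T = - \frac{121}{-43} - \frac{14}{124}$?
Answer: $\frac{19851036}{8960041075} \approx 0.0022155$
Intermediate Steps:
$T = - \frac{16793}{2666}$ ($T = -9 - \left(- \frac{121}{43} + \frac{7}{62}\right) = -9 - - \frac{7201}{2666} = -9 + \left(\frac{121}{43} - \frac{7}{62}\right) = -9 + \frac{7201}{2666} = - \frac{16793}{2666} \approx -6.299$)
$a = - \frac{91441}{45322}$ ($a = \frac{-28 - \frac{16793}{2666}}{153 - 136} = - \frac{91441}{2666 \cdot 17} = \left(- \frac{91441}{2666}\right) \frac{1}{17} = - \frac{91441}{45322} \approx -2.0176$)
$\frac{1}{- \frac{79}{438} a + 451} = \frac{1}{- \frac{79}{438} \left(- \frac{91441}{45322}\right) + 451} = \frac{1}{\left(-79\right) \frac{1}{438} \left(- \frac{91441}{45322}\right) + 451} = \frac{1}{\left(- \frac{79}{438}\right) \left(- \frac{91441}{45322}\right) + 451} = \frac{1}{\frac{7223839}{19851036} + 451} = \frac{1}{\frac{8960041075}{19851036}} = \frac{19851036}{8960041075}$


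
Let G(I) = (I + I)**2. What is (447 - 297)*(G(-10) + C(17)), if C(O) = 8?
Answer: 61200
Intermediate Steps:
G(I) = 4*I**2 (G(I) = (2*I)**2 = 4*I**2)
(447 - 297)*(G(-10) + C(17)) = (447 - 297)*(4*(-10)**2 + 8) = 150*(4*100 + 8) = 150*(400 + 8) = 150*408 = 61200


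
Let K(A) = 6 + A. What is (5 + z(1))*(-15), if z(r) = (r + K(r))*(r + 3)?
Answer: -555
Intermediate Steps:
z(r) = (3 + r)*(6 + 2*r) (z(r) = (r + (6 + r))*(r + 3) = (6 + 2*r)*(3 + r) = (3 + r)*(6 + 2*r))
(5 + z(1))*(-15) = (5 + (18 + 2*1² + 12*1))*(-15) = (5 + (18 + 2*1 + 12))*(-15) = (5 + (18 + 2 + 12))*(-15) = (5 + 32)*(-15) = 37*(-15) = -555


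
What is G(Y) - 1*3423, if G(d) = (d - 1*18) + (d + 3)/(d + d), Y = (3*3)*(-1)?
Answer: -10349/3 ≈ -3449.7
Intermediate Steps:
Y = -9 (Y = 9*(-1) = -9)
G(d) = -18 + d + (3 + d)/(2*d) (G(d) = (d - 18) + (3 + d)/((2*d)) = (-18 + d) + (3 + d)*(1/(2*d)) = (-18 + d) + (3 + d)/(2*d) = -18 + d + (3 + d)/(2*d))
G(Y) - 1*3423 = (-35/2 - 9 + (3/2)/(-9)) - 1*3423 = (-35/2 - 9 + (3/2)*(-⅑)) - 3423 = (-35/2 - 9 - ⅙) - 3423 = -80/3 - 3423 = -10349/3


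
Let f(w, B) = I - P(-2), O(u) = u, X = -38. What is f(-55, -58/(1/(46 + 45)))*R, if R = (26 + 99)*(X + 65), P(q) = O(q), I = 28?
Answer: 101250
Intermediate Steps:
P(q) = q
R = 3375 (R = (26 + 99)*(-38 + 65) = 125*27 = 3375)
f(w, B) = 30 (f(w, B) = 28 - 1*(-2) = 28 + 2 = 30)
f(-55, -58/(1/(46 + 45)))*R = 30*3375 = 101250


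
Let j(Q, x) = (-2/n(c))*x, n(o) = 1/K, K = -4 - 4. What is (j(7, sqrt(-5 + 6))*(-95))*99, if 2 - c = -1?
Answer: -150480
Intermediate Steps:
c = 3 (c = 2 - 1*(-1) = 2 + 1 = 3)
K = -8
n(o) = -1/8 (n(o) = 1/(-8) = -1/8)
j(Q, x) = 16*x (j(Q, x) = (-2/(-1/8))*x = (-2*(-8))*x = 16*x)
(j(7, sqrt(-5 + 6))*(-95))*99 = ((16*sqrt(-5 + 6))*(-95))*99 = ((16*sqrt(1))*(-95))*99 = ((16*1)*(-95))*99 = (16*(-95))*99 = -1520*99 = -150480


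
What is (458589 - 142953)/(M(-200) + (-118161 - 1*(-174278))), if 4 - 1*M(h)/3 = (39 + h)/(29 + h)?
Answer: 4497813/799798 ≈ 5.6237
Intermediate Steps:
M(h) = 12 - 3*(39 + h)/(29 + h)
(458589 - 142953)/(M(-200) + (-118161 - 1*(-174278))) = (458589 - 142953)/(3*(77 + 3*(-200))/(29 - 200) + (-118161 - 1*(-174278))) = 315636/(3*(77 - 600)/(-171) + (-118161 + 174278)) = 315636/(3*(-1/171)*(-523) + 56117) = 315636/(523/57 + 56117) = 315636/(3199192/57) = 315636*(57/3199192) = 4497813/799798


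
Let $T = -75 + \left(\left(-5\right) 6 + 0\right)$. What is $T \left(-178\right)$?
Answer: $18690$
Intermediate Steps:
$T = -105$ ($T = -75 + \left(-30 + 0\right) = -75 - 30 = -105$)
$T \left(-178\right) = \left(-105\right) \left(-178\right) = 18690$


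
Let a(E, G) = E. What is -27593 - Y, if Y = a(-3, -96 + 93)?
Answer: -27590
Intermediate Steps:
Y = -3
-27593 - Y = -27593 - 1*(-3) = -27593 + 3 = -27590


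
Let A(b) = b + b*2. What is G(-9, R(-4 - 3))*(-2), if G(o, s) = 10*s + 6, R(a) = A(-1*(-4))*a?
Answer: 1668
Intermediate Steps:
A(b) = 3*b (A(b) = b + 2*b = 3*b)
R(a) = 12*a (R(a) = (3*(-1*(-4)))*a = (3*4)*a = 12*a)
G(o, s) = 6 + 10*s
G(-9, R(-4 - 3))*(-2) = (6 + 10*(12*(-4 - 3)))*(-2) = (6 + 10*(12*(-7)))*(-2) = (6 + 10*(-84))*(-2) = (6 - 840)*(-2) = -834*(-2) = 1668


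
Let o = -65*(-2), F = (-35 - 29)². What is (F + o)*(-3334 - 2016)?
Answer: -22609100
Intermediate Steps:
F = 4096 (F = (-64)² = 4096)
o = 130
(F + o)*(-3334 - 2016) = (4096 + 130)*(-3334 - 2016) = 4226*(-5350) = -22609100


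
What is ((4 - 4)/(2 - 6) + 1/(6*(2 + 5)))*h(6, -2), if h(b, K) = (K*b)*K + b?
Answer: 5/7 ≈ 0.71429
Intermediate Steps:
h(b, K) = b + b*K² (h(b, K) = b*K² + b = b + b*K²)
((4 - 4)/(2 - 6) + 1/(6*(2 + 5)))*h(6, -2) = ((4 - 4)/(2 - 6) + 1/(6*(2 + 5)))*(6*(1 + (-2)²)) = (0/(-4) + 1/(6*7))*(6*(1 + 4)) = (0*(-¼) + 1/42)*(6*5) = (0 + 1/42)*30 = (1/42)*30 = 5/7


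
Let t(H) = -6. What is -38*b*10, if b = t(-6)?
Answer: 2280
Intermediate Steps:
b = -6
-38*b*10 = -38*(-6)*10 = 228*10 = 2280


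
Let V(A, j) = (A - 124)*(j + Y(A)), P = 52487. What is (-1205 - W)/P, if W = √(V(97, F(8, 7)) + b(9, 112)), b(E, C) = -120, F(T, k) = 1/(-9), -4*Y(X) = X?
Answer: -1205/52487 - 3*√239/104974 ≈ -0.023400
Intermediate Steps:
Y(X) = -X/4
F(T, k) = -⅑
V(A, j) = (-124 + A)*(j - A/4) (V(A, j) = (A - 124)*(j - A/4) = (-124 + A)*(j - A/4))
W = 3*√239/2 (W = √((-124*(-⅑) + 31*97 - ¼*97² + 97*(-⅑)) - 120) = √((124/9 + 3007 - ¼*9409 - 97/9) - 120) = √((124/9 + 3007 - 9409/4 - 97/9) - 120) = √(2631/4 - 120) = √(2151/4) = 3*√239/2 ≈ 23.189)
(-1205 - W)/P = (-1205 - 3*√239/2)/52487 = (-1205 - 3*√239/2)*(1/52487) = -1205/52487 - 3*√239/104974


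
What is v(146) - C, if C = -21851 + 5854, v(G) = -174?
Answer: 15823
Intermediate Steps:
C = -15997
v(146) - C = -174 - 1*(-15997) = -174 + 15997 = 15823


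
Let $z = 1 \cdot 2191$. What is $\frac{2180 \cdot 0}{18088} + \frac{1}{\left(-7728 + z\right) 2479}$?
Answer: $- \frac{1}{13726223} \approx -7.2853 \cdot 10^{-8}$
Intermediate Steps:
$z = 2191$
$\frac{2180 \cdot 0}{18088} + \frac{1}{\left(-7728 + z\right) 2479} = \frac{2180 \cdot 0}{18088} + \frac{1}{\left(-7728 + 2191\right) 2479} = 0 \cdot \frac{1}{18088} + \frac{1}{-5537} \cdot \frac{1}{2479} = 0 - \frac{1}{13726223} = - \frac{1}{13726223}$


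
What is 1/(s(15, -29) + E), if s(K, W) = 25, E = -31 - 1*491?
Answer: -1/497 ≈ -0.0020121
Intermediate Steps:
E = -522 (E = -31 - 491 = -522)
1/(s(15, -29) + E) = 1/(25 - 522) = 1/(-497) = -1/497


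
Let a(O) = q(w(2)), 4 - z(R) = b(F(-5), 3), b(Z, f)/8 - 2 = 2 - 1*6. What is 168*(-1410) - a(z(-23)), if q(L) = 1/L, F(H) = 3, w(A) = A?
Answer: -473761/2 ≈ -2.3688e+5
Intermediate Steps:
b(Z, f) = -16 (b(Z, f) = 16 + 8*(2 - 1*6) = 16 + 8*(2 - 6) = 16 + 8*(-4) = 16 - 32 = -16)
z(R) = 20 (z(R) = 4 - 1*(-16) = 4 + 16 = 20)
a(O) = ½ (a(O) = 1/2 = ½)
168*(-1410) - a(z(-23)) = 168*(-1410) - 1*½ = -236880 - ½ = -473761/2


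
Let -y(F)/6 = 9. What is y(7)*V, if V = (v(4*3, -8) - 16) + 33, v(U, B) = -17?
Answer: 0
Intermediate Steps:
y(F) = -54 (y(F) = -6*9 = -54)
V = 0 (V = (-17 - 16) + 33 = -33 + 33 = 0)
y(7)*V = -54*0 = 0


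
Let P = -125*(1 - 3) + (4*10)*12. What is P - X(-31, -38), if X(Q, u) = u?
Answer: 768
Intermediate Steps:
P = 730 (P = -125*(-2) + 40*12 = 250 + 480 = 730)
P - X(-31, -38) = 730 - 1*(-38) = 730 + 38 = 768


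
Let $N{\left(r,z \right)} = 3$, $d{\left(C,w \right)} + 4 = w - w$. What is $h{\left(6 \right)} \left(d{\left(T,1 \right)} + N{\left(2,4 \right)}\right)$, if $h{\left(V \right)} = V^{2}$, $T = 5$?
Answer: $-36$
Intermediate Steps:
$d{\left(C,w \right)} = -4$ ($d{\left(C,w \right)} = -4 + \left(w - w\right) = -4 + 0 = -4$)
$h{\left(6 \right)} \left(d{\left(T,1 \right)} + N{\left(2,4 \right)}\right) = 6^{2} \left(-4 + 3\right) = 36 \left(-1\right) = -36$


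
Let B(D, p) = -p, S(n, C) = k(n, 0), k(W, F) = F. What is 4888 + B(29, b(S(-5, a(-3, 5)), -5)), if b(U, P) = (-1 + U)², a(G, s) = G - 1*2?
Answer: 4887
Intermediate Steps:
a(G, s) = -2 + G (a(G, s) = G - 2 = -2 + G)
S(n, C) = 0
4888 + B(29, b(S(-5, a(-3, 5)), -5)) = 4888 - (-1 + 0)² = 4888 - 1*(-1)² = 4888 - 1*1 = 4888 - 1 = 4887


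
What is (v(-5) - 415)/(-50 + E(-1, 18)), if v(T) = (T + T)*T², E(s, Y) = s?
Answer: 665/51 ≈ 13.039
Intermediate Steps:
v(T) = 2*T³ (v(T) = (2*T)*T² = 2*T³)
(v(-5) - 415)/(-50 + E(-1, 18)) = (2*(-5)³ - 415)/(-50 - 1) = (2*(-125) - 415)/(-51) = (-250 - 415)*(-1/51) = -665*(-1/51) = 665/51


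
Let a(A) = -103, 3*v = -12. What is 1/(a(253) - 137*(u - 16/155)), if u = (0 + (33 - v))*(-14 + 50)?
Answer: -155/28298793 ≈ -5.4773e-6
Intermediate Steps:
v = -4 (v = (⅓)*(-12) = -4)
u = 1332 (u = (0 + (33 - 1*(-4)))*(-14 + 50) = (0 + (33 + 4))*36 = (0 + 37)*36 = 37*36 = 1332)
1/(a(253) - 137*(u - 16/155)) = 1/(-103 - 137*(1332 - 16/155)) = 1/(-103 - 137*206444/155) = 1/(-103 - 28282828/155) = 1/(-28298793/155) = -155/28298793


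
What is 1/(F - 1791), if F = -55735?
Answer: -1/57526 ≈ -1.7383e-5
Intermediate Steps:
1/(F - 1791) = 1/(-55735 - 1791) = 1/(-57526) = -1/57526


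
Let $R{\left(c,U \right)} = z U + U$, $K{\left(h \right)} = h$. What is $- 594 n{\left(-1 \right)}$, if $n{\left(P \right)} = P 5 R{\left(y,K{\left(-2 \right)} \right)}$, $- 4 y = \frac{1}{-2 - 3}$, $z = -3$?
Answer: $11880$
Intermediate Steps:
$y = \frac{1}{20}$ ($y = - \frac{1}{4 \left(-2 - 3\right)} = - \frac{1}{4 \left(-5\right)} = \left(- \frac{1}{4}\right) \left(- \frac{1}{5}\right) = \frac{1}{20} \approx 0.05$)
$R{\left(c,U \right)} = - 2 U$ ($R{\left(c,U \right)} = - 3 U + U = - 2 U$)
$n{\left(P \right)} = 20 P$ ($n{\left(P \right)} = P 5 \left(\left(-2\right) \left(-2\right)\right) = 5 P 4 = 20 P$)
$- 594 n{\left(-1 \right)} = - 594 \cdot 20 \left(-1\right) = \left(-594\right) \left(-20\right) = 11880$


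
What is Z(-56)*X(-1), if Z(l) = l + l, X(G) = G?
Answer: 112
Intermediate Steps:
Z(l) = 2*l
Z(-56)*X(-1) = (2*(-56))*(-1) = -112*(-1) = 112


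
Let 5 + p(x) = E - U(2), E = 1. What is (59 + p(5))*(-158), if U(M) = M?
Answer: -8374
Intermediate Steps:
p(x) = -6 (p(x) = -5 + (1 - 1*2) = -5 + (1 - 2) = -5 - 1 = -6)
(59 + p(5))*(-158) = (59 - 6)*(-158) = 53*(-158) = -8374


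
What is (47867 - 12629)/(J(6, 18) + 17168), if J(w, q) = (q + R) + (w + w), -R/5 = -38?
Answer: 839/414 ≈ 2.0266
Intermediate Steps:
R = 190 (R = -5*(-38) = 190)
J(w, q) = 190 + q + 2*w (J(w, q) = (q + 190) + (w + w) = (190 + q) + 2*w = 190 + q + 2*w)
(47867 - 12629)/(J(6, 18) + 17168) = (47867 - 12629)/((190 + 18 + 2*6) + 17168) = 35238/((190 + 18 + 12) + 17168) = 35238/(220 + 17168) = 35238/17388 = 35238*(1/17388) = 839/414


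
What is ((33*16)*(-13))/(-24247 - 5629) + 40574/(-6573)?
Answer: -3789194/637581 ≈ -5.9431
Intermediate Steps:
((33*16)*(-13))/(-24247 - 5629) + 40574/(-6573) = (528*(-13))/(-29876) + 40574*(-1/6573) = -6864*(-1/29876) - 40574/6573 = 156/679 - 40574/6573 = -3789194/637581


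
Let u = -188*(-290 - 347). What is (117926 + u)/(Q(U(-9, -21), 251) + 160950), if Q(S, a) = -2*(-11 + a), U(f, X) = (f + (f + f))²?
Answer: 118841/80235 ≈ 1.4812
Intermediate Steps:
U(f, X) = 9*f² (U(f, X) = (f + 2*f)² = (3*f)² = 9*f²)
Q(S, a) = 22 - 2*a
u = 119756 (u = -188*(-637) = 119756)
(117926 + u)/(Q(U(-9, -21), 251) + 160950) = (117926 + 119756)/((22 - 2*251) + 160950) = 237682/((22 - 502) + 160950) = 237682/(-480 + 160950) = 237682/160470 = 237682*(1/160470) = 118841/80235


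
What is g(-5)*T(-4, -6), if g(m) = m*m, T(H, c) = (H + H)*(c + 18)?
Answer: -2400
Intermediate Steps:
T(H, c) = 2*H*(18 + c) (T(H, c) = (2*H)*(18 + c) = 2*H*(18 + c))
g(m) = m²
g(-5)*T(-4, -6) = (-5)²*(2*(-4)*(18 - 6)) = 25*(2*(-4)*12) = 25*(-96) = -2400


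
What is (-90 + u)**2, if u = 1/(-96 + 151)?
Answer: 24492601/3025 ≈ 8096.7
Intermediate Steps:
u = 1/55 ≈ 0.018182
(-90 + u)**2 = (-90 + 1/55)**2 = (-4949/55)**2 = 24492601/3025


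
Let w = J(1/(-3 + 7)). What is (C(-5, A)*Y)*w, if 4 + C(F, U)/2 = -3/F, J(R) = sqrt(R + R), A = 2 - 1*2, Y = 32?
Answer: -544*sqrt(2)/5 ≈ -153.87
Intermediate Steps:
A = 0 (A = 2 - 2 = 0)
J(R) = sqrt(2)*sqrt(R) (J(R) = sqrt(2*R) = sqrt(2)*sqrt(R))
w = sqrt(2)/2 (w = sqrt(2)*sqrt(1/(-3 + 7)) = sqrt(2)*sqrt(1/4) = sqrt(2)*(1/2) = sqrt(2)/2 ≈ 0.70711)
C(F, U) = -8 - 6/F (C(F, U) = -8 + 2*(-3/F) = -8 - 6/F)
(C(-5, A)*Y)*w = ((-8 - 6/(-5))*32)*(sqrt(2)/2) = ((-8 - 6*(-1/5))*32)*(sqrt(2)/2) = ((-8 + 6/5)*32)*(sqrt(2)/2) = (-34/5*32)*(sqrt(2)/2) = -544*sqrt(2)/5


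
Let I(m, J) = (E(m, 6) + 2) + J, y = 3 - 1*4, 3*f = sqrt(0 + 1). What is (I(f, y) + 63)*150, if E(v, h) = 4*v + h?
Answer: 10700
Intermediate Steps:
E(v, h) = h + 4*v
f = 1/3 (f = sqrt(0 + 1)/3 = sqrt(1)/3 = (1/3)*1 = 1/3 ≈ 0.33333)
y = -1 (y = 3 - 4 = -1)
I(m, J) = 8 + J + 4*m (I(m, J) = ((6 + 4*m) + 2) + J = (8 + 4*m) + J = 8 + J + 4*m)
(I(f, y) + 63)*150 = ((8 - 1 + 4*(1/3)) + 63)*150 = ((8 - 1 + 4/3) + 63)*150 = (25/3 + 63)*150 = (214/3)*150 = 10700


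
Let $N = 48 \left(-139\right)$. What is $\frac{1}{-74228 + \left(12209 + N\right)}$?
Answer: $- \frac{1}{68691} \approx -1.4558 \cdot 10^{-5}$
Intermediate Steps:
$N = -6672$
$\frac{1}{-74228 + \left(12209 + N\right)} = \frac{1}{-74228 + \left(12209 - 6672\right)} = \frac{1}{-74228 + 5537} = \frac{1}{-68691} = - \frac{1}{68691}$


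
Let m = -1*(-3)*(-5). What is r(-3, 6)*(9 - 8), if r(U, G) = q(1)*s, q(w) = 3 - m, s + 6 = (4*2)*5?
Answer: 612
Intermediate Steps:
m = -15 (m = 3*(-5) = -15)
s = 34 (s = -6 + (4*2)*5 = -6 + 8*5 = -6 + 40 = 34)
q(w) = 18 (q(w) = 3 - 1*(-15) = 3 + 15 = 18)
r(U, G) = 612 (r(U, G) = 18*34 = 612)
r(-3, 6)*(9 - 8) = 612*(9 - 8) = 612*1 = 612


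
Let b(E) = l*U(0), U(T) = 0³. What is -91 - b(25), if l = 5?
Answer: -91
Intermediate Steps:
U(T) = 0
b(E) = 0 (b(E) = 5*0 = 0)
-91 - b(25) = -91 - 1*0 = -91 + 0 = -91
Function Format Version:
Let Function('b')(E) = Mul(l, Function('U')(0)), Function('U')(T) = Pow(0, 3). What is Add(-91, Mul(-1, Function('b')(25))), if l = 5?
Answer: -91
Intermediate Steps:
Function('U')(T) = 0
Function('b')(E) = 0 (Function('b')(E) = Mul(5, 0) = 0)
Add(-91, Mul(-1, Function('b')(25))) = Add(-91, Mul(-1, 0)) = Add(-91, 0) = -91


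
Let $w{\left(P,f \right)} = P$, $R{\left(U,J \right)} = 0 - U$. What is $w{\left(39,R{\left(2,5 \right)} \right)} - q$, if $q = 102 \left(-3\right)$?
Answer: $345$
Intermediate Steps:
$R{\left(U,J \right)} = - U$
$q = -306$
$w{\left(39,R{\left(2,5 \right)} \right)} - q = 39 - -306 = 39 + 306 = 345$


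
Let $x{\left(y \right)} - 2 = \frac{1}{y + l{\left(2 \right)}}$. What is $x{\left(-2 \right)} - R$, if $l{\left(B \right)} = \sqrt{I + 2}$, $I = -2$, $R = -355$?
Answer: $\frac{713}{2} \approx 356.5$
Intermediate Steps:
$l{\left(B \right)} = 0$ ($l{\left(B \right)} = \sqrt{-2 + 2} = \sqrt{0} = 0$)
$x{\left(y \right)} = 2 + \frac{1}{y}$ ($x{\left(y \right)} = 2 + \frac{1}{y + 0} = 2 + \frac{1}{y}$)
$x{\left(-2 \right)} - R = \left(2 + \frac{1}{-2}\right) - -355 = \left(2 - \frac{1}{2}\right) + 355 = \frac{3}{2} + 355 = \frac{713}{2}$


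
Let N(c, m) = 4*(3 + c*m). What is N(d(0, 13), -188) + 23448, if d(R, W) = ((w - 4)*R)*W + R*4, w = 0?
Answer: 23460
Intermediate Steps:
d(R, W) = 4*R - 4*R*W (d(R, W) = ((0 - 4)*R)*W + R*4 = (-4*R)*W + 4*R = -4*R*W + 4*R = 4*R - 4*R*W)
N(c, m) = 12 + 4*c*m
N(d(0, 13), -188) + 23448 = (12 + 4*(4*0*(1 - 1*13))*(-188)) + 23448 = (12 + 4*(4*0*(1 - 13))*(-188)) + 23448 = (12 + 4*(4*0*(-12))*(-188)) + 23448 = (12 + 4*0*(-188)) + 23448 = (12 + 0) + 23448 = 12 + 23448 = 23460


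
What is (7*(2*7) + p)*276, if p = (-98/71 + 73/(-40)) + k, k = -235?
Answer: -27474627/710 ≈ -38697.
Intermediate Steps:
p = -676503/2840 (p = (-98/71 + 73/(-40)) - 235 = (-98*1/71 + 73*(-1/40)) - 235 = (-98/71 - 73/40) - 235 = -9103/2840 - 235 = -676503/2840 ≈ -238.21)
(7*(2*7) + p)*276 = (7*(2*7) - 676503/2840)*276 = (7*14 - 676503/2840)*276 = (98 - 676503/2840)*276 = -398183/2840*276 = -27474627/710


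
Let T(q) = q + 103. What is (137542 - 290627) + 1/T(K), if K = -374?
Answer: -41486036/271 ≈ -1.5309e+5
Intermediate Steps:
T(q) = 103 + q
(137542 - 290627) + 1/T(K) = (137542 - 290627) + 1/(103 - 374) = -153085 + 1/(-271) = -153085 - 1/271 = -41486036/271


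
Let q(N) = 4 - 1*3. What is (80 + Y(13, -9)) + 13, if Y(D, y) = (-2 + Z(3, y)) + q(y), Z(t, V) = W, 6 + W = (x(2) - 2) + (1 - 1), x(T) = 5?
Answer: 89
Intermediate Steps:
W = -3 (W = -6 + ((5 - 2) + (1 - 1)) = -6 + (3 + 0) = -6 + 3 = -3)
q(N) = 1 (q(N) = 4 - 3 = 1)
Z(t, V) = -3
Y(D, y) = -4 (Y(D, y) = (-2 - 3) + 1 = -5 + 1 = -4)
(80 + Y(13, -9)) + 13 = (80 - 4) + 13 = 76 + 13 = 89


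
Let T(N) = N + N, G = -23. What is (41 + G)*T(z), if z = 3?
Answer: 108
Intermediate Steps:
T(N) = 2*N
(41 + G)*T(z) = (41 - 23)*(2*3) = 18*6 = 108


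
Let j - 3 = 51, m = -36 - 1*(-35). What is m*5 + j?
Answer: 49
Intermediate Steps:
m = -1 (m = -36 + 35 = -1)
j = 54 (j = 3 + 51 = 54)
m*5 + j = -1*5 + 54 = -5 + 54 = 49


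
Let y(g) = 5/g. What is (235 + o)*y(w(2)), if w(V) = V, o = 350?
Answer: 2925/2 ≈ 1462.5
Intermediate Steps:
(235 + o)*y(w(2)) = (235 + 350)*(5/2) = 585*(5*(½)) = 585*(5/2) = 2925/2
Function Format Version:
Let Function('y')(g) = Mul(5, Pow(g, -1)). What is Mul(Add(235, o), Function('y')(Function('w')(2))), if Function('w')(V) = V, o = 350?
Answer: Rational(2925, 2) ≈ 1462.5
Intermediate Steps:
Mul(Add(235, o), Function('y')(Function('w')(2))) = Mul(Add(235, 350), Mul(5, Pow(2, -1))) = Mul(585, Mul(5, Rational(1, 2))) = Mul(585, Rational(5, 2)) = Rational(2925, 2)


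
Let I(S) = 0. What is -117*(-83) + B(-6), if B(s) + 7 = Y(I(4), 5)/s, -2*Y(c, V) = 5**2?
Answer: 116473/12 ≈ 9706.1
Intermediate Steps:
Y(c, V) = -25/2 (Y(c, V) = -1/2*5**2 = -1/2*25 = -25/2)
B(s) = -7 - 25/(2*s)
-117*(-83) + B(-6) = -117*(-83) + (-7 - 25/2/(-6)) = 9711 + (-7 - 25/2*(-1/6)) = 9711 + (-7 + 25/12) = 9711 - 59/12 = 116473/12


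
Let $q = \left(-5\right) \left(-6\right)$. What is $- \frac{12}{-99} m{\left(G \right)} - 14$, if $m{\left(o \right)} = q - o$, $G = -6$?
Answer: $- \frac{106}{11} \approx -9.6364$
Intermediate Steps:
$q = 30$
$m{\left(o \right)} = 30 - o$
$- \frac{12}{-99} m{\left(G \right)} - 14 = - \frac{12}{-99} \left(30 - -6\right) - 14 = \left(-12\right) \left(- \frac{1}{99}\right) \left(30 + 6\right) - 14 = \frac{4}{33} \cdot 36 - 14 = \frac{48}{11} - 14 = - \frac{106}{11}$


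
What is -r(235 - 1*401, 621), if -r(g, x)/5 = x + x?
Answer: 6210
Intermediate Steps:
r(g, x) = -10*x (r(g, x) = -5*(x + x) = -10*x)
-r(235 - 1*401, 621) = -(-10)*621 = -1*(-6210) = 6210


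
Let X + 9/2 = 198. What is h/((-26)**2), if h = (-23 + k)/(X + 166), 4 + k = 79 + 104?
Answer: 6/9347 ≈ 0.00064192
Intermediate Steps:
X = 387/2 (X = -9/2 + 198 = 387/2 ≈ 193.50)
k = 179 (k = -4 + (79 + 104) = -4 + 183 = 179)
h = 312/719 (h = (-23 + 179)/(387/2 + 166) = 156/(719/2) = 156*(2/719) = 312/719 ≈ 0.43394)
h/((-26)**2) = 312/(719*((-26)**2)) = (312/719)/676 = (312/719)*(1/676) = 6/9347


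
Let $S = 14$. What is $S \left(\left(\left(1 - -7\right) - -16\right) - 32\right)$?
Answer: $-112$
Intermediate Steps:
$S \left(\left(\left(1 - -7\right) - -16\right) - 32\right) = 14 \left(\left(\left(1 - -7\right) - -16\right) - 32\right) = 14 \left(\left(\left(1 + 7\right) + 16\right) - 32\right) = 14 \left(\left(8 + 16\right) - 32\right) = 14 \left(24 - 32\right) = 14 \left(-8\right) = -112$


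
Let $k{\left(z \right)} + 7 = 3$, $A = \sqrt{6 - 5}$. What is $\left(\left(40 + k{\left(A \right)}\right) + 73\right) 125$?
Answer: $13625$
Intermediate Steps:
$A = 1$ ($A = \sqrt{1} = 1$)
$k{\left(z \right)} = -4$ ($k{\left(z \right)} = -7 + 3 = -4$)
$\left(\left(40 + k{\left(A \right)}\right) + 73\right) 125 = \left(\left(40 - 4\right) + 73\right) 125 = \left(36 + 73\right) 125 = 109 \cdot 125 = 13625$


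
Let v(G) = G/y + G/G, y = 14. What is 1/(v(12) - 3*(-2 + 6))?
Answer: -7/71 ≈ -0.098592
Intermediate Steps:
v(G) = 1 + G/14 (v(G) = G/14 + G/G = G*(1/14) + 1 = G/14 + 1 = 1 + G/14)
1/(v(12) - 3*(-2 + 6)) = 1/((1 + (1/14)*12) - 3*(-2 + 6)) = 1/((1 + 6/7) - 3*4) = 1/(13/7 - 12) = 1/(-71/7) = -7/71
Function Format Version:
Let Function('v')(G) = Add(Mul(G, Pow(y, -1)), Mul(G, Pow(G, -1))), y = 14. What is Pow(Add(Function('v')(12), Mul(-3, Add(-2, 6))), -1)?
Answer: Rational(-7, 71) ≈ -0.098592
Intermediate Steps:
Function('v')(G) = Add(1, Mul(Rational(1, 14), G)) (Function('v')(G) = Add(Mul(G, Pow(14, -1)), Mul(G, Pow(G, -1))) = Add(Mul(G, Rational(1, 14)), 1) = Add(Mul(Rational(1, 14), G), 1) = Add(1, Mul(Rational(1, 14), G)))
Pow(Add(Function('v')(12), Mul(-3, Add(-2, 6))), -1) = Pow(Add(Add(1, Mul(Rational(1, 14), 12)), Mul(-3, Add(-2, 6))), -1) = Pow(Add(Add(1, Rational(6, 7)), Mul(-3, 4)), -1) = Pow(Add(Rational(13, 7), -12), -1) = Pow(Rational(-71, 7), -1) = Rational(-7, 71)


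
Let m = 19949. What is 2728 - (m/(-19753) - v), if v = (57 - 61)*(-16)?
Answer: 55170325/19753 ≈ 2793.0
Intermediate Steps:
v = 64 (v = -4*(-16) = 64)
2728 - (m/(-19753) - v) = 2728 - (19949/(-19753) - 1*64) = 2728 - (19949*(-1/19753) - 64) = 2728 - (-19949/19753 - 64) = 2728 - 1*(-1284141/19753) = 2728 + 1284141/19753 = 55170325/19753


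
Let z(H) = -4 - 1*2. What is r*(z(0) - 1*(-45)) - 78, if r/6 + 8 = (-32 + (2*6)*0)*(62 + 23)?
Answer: -638430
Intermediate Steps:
z(H) = -6 (z(H) = -4 - 2 = -6)
r = -16368 (r = -48 + 6*((-32 + (2*6)*0)*(62 + 23)) = -48 + 6*((-32 + 12*0)*85) = -48 + 6*((-32 + 0)*85) = -48 + 6*(-32*85) = -48 + 6*(-2720) = -48 - 16320 = -16368)
r*(z(0) - 1*(-45)) - 78 = -16368*(-6 - 1*(-45)) - 78 = -16368*(-6 + 45) - 78 = -16368*39 - 78 = -638352 - 78 = -638430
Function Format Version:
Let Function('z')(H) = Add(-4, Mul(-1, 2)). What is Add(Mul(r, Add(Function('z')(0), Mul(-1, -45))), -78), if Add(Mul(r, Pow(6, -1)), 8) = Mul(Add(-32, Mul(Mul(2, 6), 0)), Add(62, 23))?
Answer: -638430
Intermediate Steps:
Function('z')(H) = -6 (Function('z')(H) = Add(-4, -2) = -6)
r = -16368 (r = Add(-48, Mul(6, Mul(Add(-32, Mul(Mul(2, 6), 0)), Add(62, 23)))) = Add(-48, Mul(6, Mul(Add(-32, Mul(12, 0)), 85))) = Add(-48, Mul(6, Mul(Add(-32, 0), 85))) = Add(-48, Mul(6, Mul(-32, 85))) = Add(-48, Mul(6, -2720)) = Add(-48, -16320) = -16368)
Add(Mul(r, Add(Function('z')(0), Mul(-1, -45))), -78) = Add(Mul(-16368, Add(-6, Mul(-1, -45))), -78) = Add(Mul(-16368, Add(-6, 45)), -78) = Add(Mul(-16368, 39), -78) = Add(-638352, -78) = -638430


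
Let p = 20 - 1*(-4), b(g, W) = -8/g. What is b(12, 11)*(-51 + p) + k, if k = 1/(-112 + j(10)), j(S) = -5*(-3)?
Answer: 1745/97 ≈ 17.990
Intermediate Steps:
j(S) = 15
p = 24 (p = 20 + 4 = 24)
k = -1/97 (k = 1/(-112 + 15) = 1/(-97) = -1/97 ≈ -0.010309)
b(12, 11)*(-51 + p) + k = (-8/12)*(-51 + 24) - 1/97 = -8*1/12*(-27) - 1/97 = -2/3*(-27) - 1/97 = 18 - 1/97 = 1745/97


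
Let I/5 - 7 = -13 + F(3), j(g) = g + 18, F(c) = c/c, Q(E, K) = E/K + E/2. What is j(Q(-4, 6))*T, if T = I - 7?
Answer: -1472/3 ≈ -490.67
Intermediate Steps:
Q(E, K) = E/2 + E/K (Q(E, K) = E/K + E*(½) = E/K + E/2 = E/2 + E/K)
F(c) = 1
j(g) = 18 + g
I = -25 (I = 35 + 5*(-13 + 1) = 35 + 5*(-12) = 35 - 60 = -25)
T = -32 (T = -25 - 7 = -32)
j(Q(-4, 6))*T = (18 + ((½)*(-4) - 4/6))*(-32) = (18 + (-2 - 4*⅙))*(-32) = (18 + (-2 - ⅔))*(-32) = (18 - 8/3)*(-32) = (46/3)*(-32) = -1472/3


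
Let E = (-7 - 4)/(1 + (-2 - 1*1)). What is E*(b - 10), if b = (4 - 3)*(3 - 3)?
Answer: -55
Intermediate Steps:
b = 0 (b = 1*0 = 0)
E = 11/2 (E = -11/(1 + (-2 - 1)) = -11/(1 - 3) = -11/(-2) = -11*(-1/2) = 11/2 ≈ 5.5000)
E*(b - 10) = 11*(0 - 10)/2 = (11/2)*(-10) = -55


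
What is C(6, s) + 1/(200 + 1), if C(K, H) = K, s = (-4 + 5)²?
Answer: 1207/201 ≈ 6.0050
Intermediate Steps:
s = 1 (s = 1² = 1)
C(6, s) + 1/(200 + 1) = 6 + 1/(200 + 1) = 6 + 1/201 = 1207/201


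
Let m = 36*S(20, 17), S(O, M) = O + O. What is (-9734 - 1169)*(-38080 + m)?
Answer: 399485920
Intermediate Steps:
S(O, M) = 2*O
m = 1440 (m = 36*(2*20) = 36*40 = 1440)
(-9734 - 1169)*(-38080 + m) = (-9734 - 1169)*(-38080 + 1440) = -10903*(-36640) = 399485920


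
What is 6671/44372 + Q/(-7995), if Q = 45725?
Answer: -395115011/70950828 ≈ -5.5689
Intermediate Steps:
6671/44372 + Q/(-7995) = 6671/44372 + 45725/(-7995) = 6671*(1/44372) + 45725*(-1/7995) = 6671/44372 - 9145/1599 = -395115011/70950828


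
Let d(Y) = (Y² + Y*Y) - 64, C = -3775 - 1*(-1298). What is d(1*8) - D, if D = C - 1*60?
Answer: 2601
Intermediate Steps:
C = -2477 (C = -3775 + 1298 = -2477)
d(Y) = -64 + 2*Y² (d(Y) = (Y² + Y²) - 64 = 2*Y² - 64 = -64 + 2*Y²)
D = -2537 (D = -2477 - 1*60 = -2477 - 60 = -2537)
d(1*8) - D = (-64 + 2*(1*8)²) - 1*(-2537) = (-64 + 2*8²) + 2537 = (-64 + 2*64) + 2537 = (-64 + 128) + 2537 = 64 + 2537 = 2601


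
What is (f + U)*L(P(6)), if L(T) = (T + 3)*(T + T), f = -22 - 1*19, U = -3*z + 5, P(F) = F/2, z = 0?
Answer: -1296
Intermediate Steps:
P(F) = F/2 (P(F) = F*(1/2) = F/2)
U = 5 (U = -3*0 + 5 = 0 + 5 = 5)
f = -41 (f = -22 - 19 = -41)
L(T) = 2*T*(3 + T) (L(T) = (3 + T)*(2*T) = 2*T*(3 + T))
(f + U)*L(P(6)) = (-41 + 5)*(2*((1/2)*6)*(3 + (1/2)*6)) = -72*3*(3 + 3) = -72*3*6 = -36*36 = -1296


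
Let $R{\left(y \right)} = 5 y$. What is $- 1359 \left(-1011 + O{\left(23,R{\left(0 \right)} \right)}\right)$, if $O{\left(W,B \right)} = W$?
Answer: $1342692$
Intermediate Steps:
$- 1359 \left(-1011 + O{\left(23,R{\left(0 \right)} \right)}\right) = - 1359 \left(-1011 + 23\right) = \left(-1359\right) \left(-988\right) = 1342692$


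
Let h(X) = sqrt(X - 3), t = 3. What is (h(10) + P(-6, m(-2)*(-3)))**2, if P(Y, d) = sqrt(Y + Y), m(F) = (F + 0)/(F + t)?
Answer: -5 + 4*I*sqrt(21) ≈ -5.0 + 18.33*I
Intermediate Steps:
h(X) = sqrt(-3 + X)
m(F) = F/(3 + F) (m(F) = (F + 0)/(F + 3) = F/(3 + F))
P(Y, d) = sqrt(2)*sqrt(Y) (P(Y, d) = sqrt(2*Y) = sqrt(2)*sqrt(Y))
(h(10) + P(-6, m(-2)*(-3)))**2 = (sqrt(-3 + 10) + sqrt(2)*sqrt(-6))**2 = (sqrt(7) + sqrt(2)*(I*sqrt(6)))**2 = (sqrt(7) + 2*I*sqrt(3))**2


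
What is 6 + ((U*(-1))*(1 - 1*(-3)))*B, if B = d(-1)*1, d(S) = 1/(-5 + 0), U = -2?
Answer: 22/5 ≈ 4.4000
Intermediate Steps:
d(S) = -1/5 (d(S) = 1/(-5) = -1/5)
B = -1/5 (B = -1/5*1 = -1/5 ≈ -0.20000)
6 + ((U*(-1))*(1 - 1*(-3)))*B = 6 + ((-2*(-1))*(1 - 1*(-3)))*(-1/5) = 6 + (2*(1 + 3))*(-1/5) = 6 + (2*4)*(-1/5) = 6 + 8*(-1/5) = 6 - 8/5 = 22/5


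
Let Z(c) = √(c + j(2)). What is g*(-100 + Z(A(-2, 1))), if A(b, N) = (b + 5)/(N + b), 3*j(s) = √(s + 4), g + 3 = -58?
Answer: 6100 - 61*√(-27 + 3*√6)/3 ≈ 6100.0 - 90.138*I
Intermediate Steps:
g = -61 (g = -3 - 58 = -61)
j(s) = √(4 + s)/3 (j(s) = √(s + 4)/3 = √(4 + s)/3)
A(b, N) = (5 + b)/(N + b)
Z(c) = √(c + √6/3) (Z(c) = √(c + √(4 + 2)/3) = √(c + √6/3))
g*(-100 + Z(A(-2, 1))) = -61*(-100 + √(3*√6 + 9*((5 - 2)/(1 - 2)))/3) = -61*(-100 + √(3*√6 + 9*(3/(-1)))/3) = -61*(-100 + √(3*√6 + 9*(-1*3))/3) = -61*(-100 + √(3*√6 + 9*(-3))/3) = -61*(-100 + √(3*√6 - 27)/3) = -61*(-100 + √(-27 + 3*√6)/3) = 6100 - 61*√(-27 + 3*√6)/3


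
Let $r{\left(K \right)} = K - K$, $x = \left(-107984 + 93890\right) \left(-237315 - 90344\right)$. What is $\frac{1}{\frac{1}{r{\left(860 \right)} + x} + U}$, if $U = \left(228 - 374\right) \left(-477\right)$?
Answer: $\frac{4618025946}{321608562931333} \approx 1.4359 \cdot 10^{-5}$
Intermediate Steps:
$x = 4618025946$ ($x = \left(-14094\right) \left(-327659\right) = 4618025946$)
$r{\left(K \right)} = 0$
$U = 69642$ ($U = \left(-146\right) \left(-477\right) = 69642$)
$\frac{1}{\frac{1}{r{\left(860 \right)} + x} + U} = \frac{1}{\frac{1}{0 + 4618025946} + 69642} = \frac{1}{\frac{1}{4618025946} + 69642} = \frac{1}{\frac{321608562931333}{4618025946}} = \frac{4618025946}{321608562931333}$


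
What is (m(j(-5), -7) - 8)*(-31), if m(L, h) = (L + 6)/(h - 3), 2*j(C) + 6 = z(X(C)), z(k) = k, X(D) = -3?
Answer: 5053/20 ≈ 252.65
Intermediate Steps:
j(C) = -9/2 (j(C) = -3 + (1/2)*(-3) = -3 - 3/2 = -9/2)
m(L, h) = (6 + L)/(-3 + h)
(m(j(-5), -7) - 8)*(-31) = ((6 - 9/2)/(-3 - 7) - 8)*(-31) = ((3/2)/(-10) - 8)*(-31) = (-1/10*3/2 - 8)*(-31) = (-3/20 - 8)*(-31) = -163/20*(-31) = 5053/20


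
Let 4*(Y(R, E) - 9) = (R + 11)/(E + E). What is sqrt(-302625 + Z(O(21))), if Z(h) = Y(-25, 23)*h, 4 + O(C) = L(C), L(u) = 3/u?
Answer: 3*I*sqrt(3486771043)/322 ≈ 550.14*I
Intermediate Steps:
O(C) = -4 + 3/C
Y(R, E) = 9 + (11 + R)/(8*E) (Y(R, E) = 9 + ((R + 11)/(E + E))/4 = 9 + ((11 + R)/((2*E)))/4 = 9 + ((11 + R)*(1/(2*E)))/4 = 9 + ((11 + R)/(2*E))/4 = 9 + (11 + R)/(8*E))
Z(h) = 821*h/92 (Z(h) = ((1/8)*(11 - 25 + 72*23)/23)*h = ((1/8)*(1/23)*(11 - 25 + 1656))*h = ((1/8)*(1/23)*1642)*h = 821*h/92)
sqrt(-302625 + Z(O(21))) = sqrt(-302625 + 821*(-4 + 3/21)/92) = sqrt(-302625 + 821*(-4 + 3*(1/21))/92) = sqrt(-302625 + 821*(-4 + 1/7)/92) = sqrt(-302625 + (821/92)*(-27/7)) = sqrt(-302625 - 22167/644) = sqrt(-194912667/644) = 3*I*sqrt(3486771043)/322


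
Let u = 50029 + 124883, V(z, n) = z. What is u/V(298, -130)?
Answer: 87456/149 ≈ 586.95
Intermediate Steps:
u = 174912
u/V(298, -130) = 174912/298 = 174912*(1/298) = 87456/149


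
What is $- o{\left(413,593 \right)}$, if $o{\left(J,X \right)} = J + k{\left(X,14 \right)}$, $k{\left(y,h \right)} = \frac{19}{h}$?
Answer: $- \frac{5801}{14} \approx -414.36$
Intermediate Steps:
$o{\left(J,X \right)} = \frac{19}{14} + J$ ($o{\left(J,X \right)} = J + \frac{19}{14} = \frac{19}{14} + J$)
$- o{\left(413,593 \right)} = - (\frac{19}{14} + 413) = \left(-1\right) \frac{5801}{14} = - \frac{5801}{14}$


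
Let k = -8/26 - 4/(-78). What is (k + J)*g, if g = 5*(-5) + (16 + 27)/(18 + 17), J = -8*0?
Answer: 128/21 ≈ 6.0952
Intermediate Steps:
k = -10/39 (k = -8*1/26 - 4*(-1/78) = -4/13 + 2/39 = -10/39 ≈ -0.25641)
J = 0
g = -832/35 (g = -25 + 43/35 = -832/35 ≈ -23.771)
(k + J)*g = (-10/39 + 0)*(-832/35) = -10/39*(-832/35) = 128/21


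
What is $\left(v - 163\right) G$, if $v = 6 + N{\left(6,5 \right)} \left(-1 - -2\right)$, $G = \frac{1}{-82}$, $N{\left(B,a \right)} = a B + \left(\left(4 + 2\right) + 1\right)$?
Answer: $\frac{60}{41} \approx 1.4634$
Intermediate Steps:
$N{\left(B,a \right)} = 7 + B a$ ($N{\left(B,a \right)} = B a + \left(6 + 1\right) = B a + 7 = 7 + B a$)
$G = - \frac{1}{82} \approx -0.012195$
$v = 43$ ($v = 6 + \left(7 + 6 \cdot 5\right) \left(-1 - -2\right) = 6 + \left(7 + 30\right) \left(-1 + 2\right) = 6 + 37 \cdot 1 = 6 + 37 = 43$)
$\left(v - 163\right) G = \left(43 - 163\right) \left(- \frac{1}{82}\right) = \left(-120\right) \left(- \frac{1}{82}\right) = \frac{60}{41}$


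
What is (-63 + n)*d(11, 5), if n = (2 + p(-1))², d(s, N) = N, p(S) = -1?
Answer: -310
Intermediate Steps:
n = 1 (n = (2 - 1)² = 1² = 1)
(-63 + n)*d(11, 5) = (-63 + 1)*5 = -62*5 = -310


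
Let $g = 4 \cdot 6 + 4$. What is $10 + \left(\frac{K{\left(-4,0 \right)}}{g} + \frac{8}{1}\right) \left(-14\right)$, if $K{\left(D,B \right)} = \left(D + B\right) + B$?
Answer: $-100$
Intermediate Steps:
$g = 28$ ($g = 24 + 4 = 28$)
$K{\left(D,B \right)} = D + 2 B$ ($K{\left(D,B \right)} = \left(B + D\right) + B = D + 2 B$)
$10 + \left(\frac{K{\left(-4,0 \right)}}{g} + \frac{8}{1}\right) \left(-14\right) = 10 + \left(\frac{-4 + 2 \cdot 0}{28} + \frac{8}{1}\right) \left(-14\right) = 10 + \left(\left(-4 + 0\right) \frac{1}{28} + 8 \cdot 1\right) \left(-14\right) = 10 + \left(\left(-4\right) \frac{1}{28} + 8\right) \left(-14\right) = 10 + \left(- \frac{1}{7} + 8\right) \left(-14\right) = 10 + \frac{55}{7} \left(-14\right) = 10 - 110 = -100$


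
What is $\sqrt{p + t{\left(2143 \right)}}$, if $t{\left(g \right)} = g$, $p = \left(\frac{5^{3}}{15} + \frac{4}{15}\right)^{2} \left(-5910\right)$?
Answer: $\frac{i \sqrt{10874015}}{5} \approx 659.52 i$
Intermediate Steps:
$p = - \frac{2185518}{5}$ ($p = \left(125 \cdot \frac{1}{15} + 4 \cdot \frac{1}{15}\right)^{2} \left(-5910\right) = \left(\frac{25}{3} + \frac{4}{15}\right)^{2} \left(-5910\right) = \left(\frac{43}{5}\right)^{2} \left(-5910\right) = \frac{1849}{25} \left(-5910\right) = - \frac{2185518}{5} \approx -4.371 \cdot 10^{5}$)
$\sqrt{p + t{\left(2143 \right)}} = \sqrt{- \frac{2185518}{5} + 2143} = \sqrt{- \frac{2174803}{5}} = \frac{i \sqrt{10874015}}{5}$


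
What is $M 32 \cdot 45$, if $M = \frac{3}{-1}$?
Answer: $-4320$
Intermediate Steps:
$M = -3$ ($M = 3 \left(-1\right) = -3$)
$M 32 \cdot 45 = \left(-3\right) 32 \cdot 45 = \left(-96\right) 45 = -4320$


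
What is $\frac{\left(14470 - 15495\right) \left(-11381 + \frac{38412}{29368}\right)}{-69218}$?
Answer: $- \frac{85638441475}{508198556} \approx -168.51$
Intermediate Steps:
$\frac{\left(14470 - 15495\right) \left(-11381 + \frac{38412}{29368}\right)}{-69218} = - 1025 \left(-11381 + 38412 \cdot \frac{1}{29368}\right) \left(- \frac{1}{69218}\right) = - 1025 \left(-11381 + \frac{9603}{7342}\right) \left(- \frac{1}{69218}\right) = \left(-1025\right) \left(- \frac{83549699}{7342}\right) \left(- \frac{1}{69218}\right) = \frac{85638441475}{7342} \left(- \frac{1}{69218}\right) = - \frac{85638441475}{508198556}$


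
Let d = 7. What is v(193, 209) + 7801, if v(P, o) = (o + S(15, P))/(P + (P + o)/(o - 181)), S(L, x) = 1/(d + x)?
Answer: 2264922907/290300 ≈ 7802.0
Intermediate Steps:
S(L, x) = 1/(7 + x)
v(P, o) = (o + 1/(7 + P))/(P + (P + o)/(-181 + o)) (v(P, o) = (o + 1/(7 + P))/(P + (P + o)/(o - 181)) = (o + 1/(7 + P))/(P + (P + o)/(-181 + o)))
v(193, 209) + 7801 = (-181 + 209 + 209*(-181 + 209)*(7 + 193))/((7 + 193)*(209 - 180*193 + 193*209)) + 7801 = (-181 + 209 + 209*28*200)/(200*(209 - 34740 + 40337)) + 7801 = (1/200)*(-181 + 209 + 1170400)/5806 + 7801 = (1/200)*(1/5806)*1170428 + 7801 = 292607/290300 + 7801 = 2264922907/290300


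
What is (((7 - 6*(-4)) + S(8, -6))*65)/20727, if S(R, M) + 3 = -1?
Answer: 195/2303 ≈ 0.084672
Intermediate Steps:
S(R, M) = -4 (S(R, M) = -3 - 1 = -4)
(((7 - 6*(-4)) + S(8, -6))*65)/20727 = (((7 - 6*(-4)) - 4)*65)/20727 = (((7 + 24) - 4)*65)*(1/20727) = ((31 - 4)*65)*(1/20727) = (27*65)*(1/20727) = 1755*(1/20727) = 195/2303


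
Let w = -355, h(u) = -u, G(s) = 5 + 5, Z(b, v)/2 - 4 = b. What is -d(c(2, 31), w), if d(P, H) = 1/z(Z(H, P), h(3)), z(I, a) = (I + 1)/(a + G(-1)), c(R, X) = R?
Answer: 7/701 ≈ 0.0099857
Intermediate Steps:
Z(b, v) = 8 + 2*b
G(s) = 10
z(I, a) = (1 + I)/(10 + a) (z(I, a) = (I + 1)/(a + 10) = (1 + I)/(10 + a))
d(P, H) = 1/(9/7 + 2*H/7) (d(P, H) = 1/((1 + (8 + 2*H))/(10 - 1*3)) = 1/((9 + 2*H)/(10 - 3)) = 1/((9 + 2*H)/7) = 1/(9/7 + 2*H/7))
-d(c(2, 31), w) = -7/(9 + 2*(-355)) = -7/(9 - 710) = -7/(-701) = -7*(-1)/701 = -1*(-7/701) = 7/701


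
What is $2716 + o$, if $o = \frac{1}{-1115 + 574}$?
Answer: $\frac{1469355}{541} \approx 2716.0$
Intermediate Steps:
$o = - \frac{1}{541}$ ($o = \frac{1}{-541} = - \frac{1}{541} \approx -0.0018484$)
$2716 + o = 2716 - \frac{1}{541} = \frac{1469355}{541}$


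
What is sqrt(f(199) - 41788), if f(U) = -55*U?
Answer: I*sqrt(52733) ≈ 229.64*I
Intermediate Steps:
sqrt(f(199) - 41788) = sqrt(-55*199 - 41788) = sqrt(-10945 - 41788) = sqrt(-52733) = I*sqrt(52733)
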